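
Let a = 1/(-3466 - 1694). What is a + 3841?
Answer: 19819559/5160 ≈ 3841.0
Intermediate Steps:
a = -1/5160 (a = 1/(-5160) = -1/5160 ≈ -0.00019380)
a + 3841 = -1/5160 + 3841 = 19819559/5160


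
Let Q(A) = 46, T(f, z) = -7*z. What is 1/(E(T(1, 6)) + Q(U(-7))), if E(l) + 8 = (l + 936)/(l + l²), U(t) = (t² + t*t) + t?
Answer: 287/11055 ≈ 0.025961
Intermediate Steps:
U(t) = t + 2*t² (U(t) = (t² + t²) + t = 2*t² + t = t + 2*t²)
E(l) = -8 + (936 + l)/(l + l²) (E(l) = -8 + (l + 936)/(l + l²) = -8 + (936 + l)/(l + l²))
1/(E(T(1, 6)) + Q(U(-7))) = 1/((936 - 8*(-7*6)² - (-49)*6)/(((-7*6))*(1 - 7*6)) + 46) = 1/((936 - 8*(-42)² - 7*(-42))/((-42)*(1 - 42)) + 46) = 1/(-1/42*(936 - 8*1764 + 294)/(-41) + 46) = 1/(-1/42*(-1/41)*(936 - 14112 + 294) + 46) = 1/(-1/42*(-1/41)*(-12882) + 46) = 1/(-2147/287 + 46) = 1/(11055/287) = 287/11055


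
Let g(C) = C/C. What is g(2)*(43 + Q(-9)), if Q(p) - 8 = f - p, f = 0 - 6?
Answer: 54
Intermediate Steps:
f = -6
Q(p) = 2 - p (Q(p) = 8 + (-6 - p) = 2 - p)
g(C) = 1
g(2)*(43 + Q(-9)) = 1*(43 + (2 - 1*(-9))) = 1*(43 + (2 + 9)) = 1*(43 + 11) = 1*54 = 54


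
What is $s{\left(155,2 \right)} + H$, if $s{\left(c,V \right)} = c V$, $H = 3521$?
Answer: $3831$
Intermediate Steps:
$s{\left(c,V \right)} = V c$
$s{\left(155,2 \right)} + H = 2 \cdot 155 + 3521 = 310 + 3521 = 3831$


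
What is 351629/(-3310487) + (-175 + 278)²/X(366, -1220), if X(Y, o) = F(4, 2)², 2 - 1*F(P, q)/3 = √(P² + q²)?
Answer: 35087200199/317806752 + 10609*√5/288 ≈ 192.77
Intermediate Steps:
F(P, q) = 6 - 3*√(P² + q²)
X(Y, o) = (6 - 6*√5)² (X(Y, o) = (6 - 3*√(4² + 2²))² = (6 - 3*√(16 + 4))² = (6 - 6*√5)²)
351629/(-3310487) + (-175 + 278)²/X(366, -1220) = 351629/(-3310487) + (-175 + 278)²/(216 - 72*√5) = 351629*(-1/3310487) + 103²/(216 - 72*√5) = -351629/3310487 + 10609/(216 - 72*√5)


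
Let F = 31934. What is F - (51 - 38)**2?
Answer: 31765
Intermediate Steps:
F - (51 - 38)**2 = 31934 - (51 - 38)**2 = 31934 - 1*13**2 = 31934 - 1*169 = 31934 - 169 = 31765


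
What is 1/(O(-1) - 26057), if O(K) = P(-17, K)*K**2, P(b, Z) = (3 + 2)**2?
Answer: -1/26032 ≈ -3.8414e-5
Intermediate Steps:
P(b, Z) = 25 (P(b, Z) = 5**2 = 25)
O(K) = 25*K**2
1/(O(-1) - 26057) = 1/(25*(-1)**2 - 26057) = 1/(25*1 - 26057) = 1/(25 - 26057) = 1/(-26032) = -1/26032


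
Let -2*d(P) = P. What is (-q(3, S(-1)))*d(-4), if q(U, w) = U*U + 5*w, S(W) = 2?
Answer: -38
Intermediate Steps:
d(P) = -P/2
q(U, w) = U² + 5*w
(-q(3, S(-1)))*d(-4) = (-(3² + 5*2))*(-½*(-4)) = -(9 + 10)*2 = -1*19*2 = -19*2 = -38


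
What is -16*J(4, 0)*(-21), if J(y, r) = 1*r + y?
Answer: 1344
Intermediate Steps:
J(y, r) = r + y
-16*J(4, 0)*(-21) = -16*(0 + 4)*(-21) = -16*4*(-21) = -64*(-21) = 1344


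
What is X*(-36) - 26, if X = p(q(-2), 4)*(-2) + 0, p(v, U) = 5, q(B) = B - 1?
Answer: 334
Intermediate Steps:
q(B) = -1 + B
X = -10 (X = 5*(-2) + 0 = -10 + 0 = -10)
X*(-36) - 26 = -10*(-36) - 26 = 360 - 26 = 334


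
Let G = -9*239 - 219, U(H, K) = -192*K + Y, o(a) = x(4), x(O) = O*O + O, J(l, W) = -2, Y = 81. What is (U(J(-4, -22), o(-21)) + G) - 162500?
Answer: -168629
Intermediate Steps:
x(O) = O + O² (x(O) = O² + O = O + O²)
o(a) = 20 (o(a) = 4*(1 + 4) = 4*5 = 20)
U(H, K) = 81 - 192*K (U(H, K) = -192*K + 81 = 81 - 192*K)
G = -2370 (G = -2151 - 219 = -2370)
(U(J(-4, -22), o(-21)) + G) - 162500 = ((81 - 192*20) - 2370) - 162500 = ((81 - 3840) - 2370) - 162500 = (-3759 - 2370) - 162500 = -6129 - 162500 = -168629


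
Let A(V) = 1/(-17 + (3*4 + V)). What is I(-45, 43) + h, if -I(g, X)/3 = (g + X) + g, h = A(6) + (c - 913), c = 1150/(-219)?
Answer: -169999/219 ≈ -776.25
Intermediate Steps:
c = -1150/219 (c = 1150*(-1/219) = -1150/219 ≈ -5.2511)
A(V) = 1/(-5 + V) (A(V) = 1/(-17 + (12 + V)) = 1/(-5 + V))
h = -200878/219 (h = 1/(-5 + 6) + (-1150/219 - 913) = 1/1 - 201097/219 = 1 - 201097/219 = -200878/219 ≈ -917.25)
I(g, X) = -6*g - 3*X (I(g, X) = -3*((g + X) + g) = -3*((X + g) + g) = -3*(X + 2*g) = -6*g - 3*X)
I(-45, 43) + h = (-6*(-45) - 3*43) - 200878/219 = (270 - 129) - 200878/219 = 141 - 200878/219 = -169999/219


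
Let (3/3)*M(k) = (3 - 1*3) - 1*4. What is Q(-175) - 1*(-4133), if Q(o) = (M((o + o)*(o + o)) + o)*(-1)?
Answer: 4312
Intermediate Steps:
M(k) = -4 (M(k) = (3 - 1*3) - 1*4 = (3 - 3) - 4 = 0 - 4 = -4)
Q(o) = 4 - o (Q(o) = (-4 + o)*(-1) = 4 - o)
Q(-175) - 1*(-4133) = (4 - 1*(-175)) - 1*(-4133) = (4 + 175) + 4133 = 179 + 4133 = 4312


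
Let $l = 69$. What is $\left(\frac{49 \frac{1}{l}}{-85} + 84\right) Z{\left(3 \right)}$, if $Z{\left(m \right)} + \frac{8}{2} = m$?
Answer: $- \frac{492611}{5865} \approx -83.992$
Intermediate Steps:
$Z{\left(m \right)} = -4 + m$
$\left(\frac{49 \frac{1}{l}}{-85} + 84\right) Z{\left(3 \right)} = \left(\frac{49 \cdot \frac{1}{69}}{-85} + 84\right) \left(-4 + 3\right) = \left(49 \cdot \frac{1}{69} \left(- \frac{1}{85}\right) + 84\right) \left(-1\right) = \left(\frac{49}{69} \left(- \frac{1}{85}\right) + 84\right) \left(-1\right) = \left(- \frac{49}{5865} + 84\right) \left(-1\right) = \frac{492611}{5865} \left(-1\right) = - \frac{492611}{5865}$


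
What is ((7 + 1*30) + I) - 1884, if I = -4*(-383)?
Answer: -315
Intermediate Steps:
I = 1532
((7 + 1*30) + I) - 1884 = ((7 + 1*30) + 1532) - 1884 = ((7 + 30) + 1532) - 1884 = (37 + 1532) - 1884 = 1569 - 1884 = -315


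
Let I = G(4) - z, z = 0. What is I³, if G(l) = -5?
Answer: -125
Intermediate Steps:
I = -5 (I = -5 - 1*0 = -5 + 0 = -5)
I³ = (-5)³ = -125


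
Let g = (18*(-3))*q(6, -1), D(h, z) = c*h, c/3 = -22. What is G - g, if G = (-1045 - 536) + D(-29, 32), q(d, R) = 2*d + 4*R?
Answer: 765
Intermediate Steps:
c = -66 (c = 3*(-22) = -66)
D(h, z) = -66*h
g = -432 (g = (18*(-3))*(2*6 + 4*(-1)) = -54*(12 - 4) = -54*8 = -432)
G = 333 (G = (-1045 - 536) - 66*(-29) = -1581 + 1914 = 333)
G - g = 333 - 1*(-432) = 333 + 432 = 765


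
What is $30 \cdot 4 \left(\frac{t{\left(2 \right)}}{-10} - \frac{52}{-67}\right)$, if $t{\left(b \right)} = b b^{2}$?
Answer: $- \frac{192}{67} \approx -2.8657$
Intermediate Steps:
$t{\left(b \right)} = b^{3}$
$30 \cdot 4 \left(\frac{t{\left(2 \right)}}{-10} - \frac{52}{-67}\right) = 30 \cdot 4 \left(\frac{2^{3}}{-10} - \frac{52}{-67}\right) = 120 \left(8 \left(- \frac{1}{10}\right) - - \frac{52}{67}\right) = 120 \left(- \frac{4}{5} + \frac{52}{67}\right) = 120 \left(- \frac{8}{335}\right) = - \frac{192}{67}$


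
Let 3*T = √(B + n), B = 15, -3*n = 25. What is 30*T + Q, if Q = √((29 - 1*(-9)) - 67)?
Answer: 20*√15/3 + I*√29 ≈ 25.82 + 5.3852*I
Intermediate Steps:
n = -25/3 (n = -⅓*25 = -25/3 ≈ -8.3333)
Q = I*√29 (Q = √((29 + 9) - 67) = √(38 - 67) = √(-29) = I*√29 ≈ 5.3852*I)
T = 2*√15/9 (T = √(15 - 25/3)/3 = √(20/3)/3 = (2*√15/3)/3 = 2*√15/9 ≈ 0.86066)
30*T + Q = 30*(2*√15/9) + I*√29 = 20*√15/3 + I*√29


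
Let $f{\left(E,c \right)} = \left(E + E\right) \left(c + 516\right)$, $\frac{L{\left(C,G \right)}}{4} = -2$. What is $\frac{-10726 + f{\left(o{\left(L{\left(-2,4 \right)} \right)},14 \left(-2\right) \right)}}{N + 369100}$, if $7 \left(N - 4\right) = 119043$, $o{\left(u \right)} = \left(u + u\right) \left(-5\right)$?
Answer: $\frac{471478}{2702771} \approx 0.17444$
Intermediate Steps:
$L{\left(C,G \right)} = -8$ ($L{\left(C,G \right)} = 4 \left(-2\right) = -8$)
$o{\left(u \right)} = - 10 u$ ($o{\left(u \right)} = 2 u \left(-5\right) = - 10 u$)
$f{\left(E,c \right)} = 2 E \left(516 + c\right)$
$N = \frac{119071}{7}$ ($N = 4 + \frac{1}{7} \cdot 119043 = 4 + \frac{119043}{7} = \frac{119071}{7} \approx 17010.0$)
$\frac{-10726 + f{\left(o{\left(L{\left(-2,4 \right)} \right)},14 \left(-2\right) \right)}}{N + 369100} = \frac{-10726 + 2 \left(\left(-10\right) \left(-8\right)\right) \left(516 + 14 \left(-2\right)\right)}{\frac{119071}{7} + 369100} = \frac{-10726 + 2 \cdot 80 \left(516 - 28\right)}{\frac{2702771}{7}} = \left(-10726 + 2 \cdot 80 \cdot 488\right) \frac{7}{2702771} = \left(-10726 + 78080\right) \frac{7}{2702771} = 67354 \cdot \frac{7}{2702771} = \frac{471478}{2702771}$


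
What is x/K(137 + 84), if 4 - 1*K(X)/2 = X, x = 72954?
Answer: -5211/31 ≈ -168.10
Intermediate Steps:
K(X) = 8 - 2*X
x/K(137 + 84) = 72954/(8 - 2*(137 + 84)) = 72954/(8 - 2*221) = 72954/(8 - 442) = 72954/(-434) = 72954*(-1/434) = -5211/31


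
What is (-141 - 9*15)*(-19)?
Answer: 5244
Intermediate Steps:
(-141 - 9*15)*(-19) = (-141 - 135)*(-19) = -276*(-19) = 5244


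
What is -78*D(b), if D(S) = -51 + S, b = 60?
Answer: -702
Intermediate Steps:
-78*D(b) = -78*(-51 + 60) = -78*9 = -702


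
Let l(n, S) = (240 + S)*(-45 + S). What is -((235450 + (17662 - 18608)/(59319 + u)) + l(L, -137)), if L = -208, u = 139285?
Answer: -21519140135/99302 ≈ -2.1670e+5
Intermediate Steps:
l(n, S) = (-45 + S)*(240 + S)
-((235450 + (17662 - 18608)/(59319 + u)) + l(L, -137)) = -((235450 + (17662 - 18608)/(59319 + 139285)) + (-10800 + (-137)² + 195*(-137))) = -((235450 - 946/198604) + (-10800 + 18769 - 26715)) = -((235450 - 946*1/198604) - 18746) = -((235450 - 473/99302) - 18746) = -(23380655427/99302 - 18746) = -1*21519140135/99302 = -21519140135/99302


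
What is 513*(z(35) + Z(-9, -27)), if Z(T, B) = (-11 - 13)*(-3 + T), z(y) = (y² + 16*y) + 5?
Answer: 1066014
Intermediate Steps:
z(y) = 5 + y² + 16*y
Z(T, B) = 72 - 24*T (Z(T, B) = -24*(-3 + T) = 72 - 24*T)
513*(z(35) + Z(-9, -27)) = 513*((5 + 35² + 16*35) + (72 - 24*(-9))) = 513*((5 + 1225 + 560) + (72 + 216)) = 513*(1790 + 288) = 513*2078 = 1066014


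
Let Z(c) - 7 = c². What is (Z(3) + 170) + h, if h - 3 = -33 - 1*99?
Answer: 57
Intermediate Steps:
h = -129 (h = 3 + (-33 - 1*99) = 3 + (-33 - 99) = 3 - 132 = -129)
Z(c) = 7 + c²
(Z(3) + 170) + h = ((7 + 3²) + 170) - 129 = ((7 + 9) + 170) - 129 = (16 + 170) - 129 = 186 - 129 = 57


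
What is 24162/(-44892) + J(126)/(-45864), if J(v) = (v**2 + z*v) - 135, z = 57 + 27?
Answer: -1631017/1466472 ≈ -1.1122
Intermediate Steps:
z = 84
J(v) = -135 + v**2 + 84*v (J(v) = (v**2 + 84*v) - 135 = -135 + v**2 + 84*v)
24162/(-44892) + J(126)/(-45864) = 24162/(-44892) + (-135 + 126**2 + 84*126)/(-45864) = 24162*(-1/44892) + (-135 + 15876 + 10584)*(-1/45864) = -4027/7482 + 26325*(-1/45864) = -4027/7482 - 225/392 = -1631017/1466472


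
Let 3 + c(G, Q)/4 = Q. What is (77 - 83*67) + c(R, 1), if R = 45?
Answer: -5492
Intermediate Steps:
c(G, Q) = -12 + 4*Q
(77 - 83*67) + c(R, 1) = (77 - 83*67) + (-12 + 4*1) = (77 - 5561) + (-12 + 4) = -5484 - 8 = -5492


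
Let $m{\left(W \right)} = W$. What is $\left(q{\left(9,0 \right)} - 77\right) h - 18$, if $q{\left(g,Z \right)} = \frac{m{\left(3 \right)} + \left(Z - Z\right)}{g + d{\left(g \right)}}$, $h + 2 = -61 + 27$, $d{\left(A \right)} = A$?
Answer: $2748$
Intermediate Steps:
$h = -36$ ($h = -2 + \left(-61 + 27\right) = -2 - 34 = -36$)
$q{\left(g,Z \right)} = \frac{3}{2 g}$ ($q{\left(g,Z \right)} = \frac{3 + \left(Z - Z\right)}{g + g} = \frac{3 + 0}{2 g} = 3 \frac{1}{2 g} = \frac{3}{2 g}$)
$\left(q{\left(9,0 \right)} - 77\right) h - 18 = \left(\frac{3}{2 \cdot 9} - 77\right) \left(-36\right) - 18 = \left(\frac{3}{2} \cdot \frac{1}{9} - 77\right) \left(-36\right) - 18 = \left(\frac{1}{6} - 77\right) \left(-36\right) - 18 = \left(- \frac{461}{6}\right) \left(-36\right) - 18 = 2766 - 18 = 2748$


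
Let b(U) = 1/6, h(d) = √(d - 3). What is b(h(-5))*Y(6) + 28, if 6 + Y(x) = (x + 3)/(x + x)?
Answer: 217/8 ≈ 27.125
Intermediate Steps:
Y(x) = -6 + (3 + x)/(2*x) (Y(x) = -6 + (x + 3)/(x + x) = -6 + (3 + x)/((2*x)) = -6 + (3 + x)*(1/(2*x)) = -6 + (3 + x)/(2*x))
h(d) = √(-3 + d)
b(U) = ⅙
b(h(-5))*Y(6) + 28 = ((½)*(3 - 11*6)/6)/6 + 28 = ((½)*(⅙)*(3 - 66))/6 + 28 = ((½)*(⅙)*(-63))/6 + 28 = (⅙)*(-21/4) + 28 = -7/8 + 28 = 217/8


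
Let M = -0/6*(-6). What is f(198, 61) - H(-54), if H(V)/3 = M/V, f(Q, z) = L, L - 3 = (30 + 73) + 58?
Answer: 164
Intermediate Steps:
L = 164 (L = 3 + ((30 + 73) + 58) = 3 + (103 + 58) = 3 + 161 = 164)
M = 0 (M = -0/6*(-6) = -4*0*(-6) = 0*(-6) = 0)
f(Q, z) = 164
H(V) = 0 (H(V) = 3*(0/V) = 3*0 = 0)
f(198, 61) - H(-54) = 164 - 1*0 = 164 + 0 = 164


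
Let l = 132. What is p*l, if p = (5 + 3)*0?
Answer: 0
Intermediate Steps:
p = 0 (p = 8*0 = 0)
p*l = 0*132 = 0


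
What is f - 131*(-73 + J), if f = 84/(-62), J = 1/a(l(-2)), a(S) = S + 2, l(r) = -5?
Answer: 893294/93 ≈ 9605.3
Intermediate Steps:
a(S) = 2 + S
J = -⅓ (J = 1/(2 - 5) = 1/(-3) = -⅓ ≈ -0.33333)
f = -42/31 (f = 84*(-1/62) = -42/31 ≈ -1.3548)
f - 131*(-73 + J) = -42/31 - 131*(-73 - ⅓) = -42/31 - 131*(-220/3) = -42/31 + 28820/3 = 893294/93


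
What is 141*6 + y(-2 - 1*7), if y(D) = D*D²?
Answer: 117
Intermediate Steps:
y(D) = D³
141*6 + y(-2 - 1*7) = 141*6 + (-2 - 1*7)³ = 846 + (-2 - 7)³ = 846 + (-9)³ = 846 - 729 = 117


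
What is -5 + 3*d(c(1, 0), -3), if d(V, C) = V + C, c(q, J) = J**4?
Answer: -14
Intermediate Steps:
d(V, C) = C + V
-5 + 3*d(c(1, 0), -3) = -5 + 3*(-3 + 0**4) = -5 + 3*(-3 + 0) = -5 + 3*(-3) = -5 - 9 = -14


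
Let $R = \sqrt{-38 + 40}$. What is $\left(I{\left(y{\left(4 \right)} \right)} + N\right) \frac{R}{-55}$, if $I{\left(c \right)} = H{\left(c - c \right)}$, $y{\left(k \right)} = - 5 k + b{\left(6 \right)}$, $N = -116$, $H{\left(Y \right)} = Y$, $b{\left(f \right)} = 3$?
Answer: $\frac{116 \sqrt{2}}{55} \approx 2.9827$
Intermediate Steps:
$y{\left(k \right)} = 3 - 5 k$ ($y{\left(k \right)} = - 5 k + 3 = 3 - 5 k$)
$I{\left(c \right)} = 0$ ($I{\left(c \right)} = c - c = 0$)
$R = \sqrt{2} \approx 1.4142$
$\left(I{\left(y{\left(4 \right)} \right)} + N\right) \frac{R}{-55} = \left(0 - 116\right) \frac{\sqrt{2}}{-55} = - 116 \sqrt{2} \left(- \frac{1}{55}\right) = - 116 \left(- \frac{\sqrt{2}}{55}\right) = \frac{116 \sqrt{2}}{55}$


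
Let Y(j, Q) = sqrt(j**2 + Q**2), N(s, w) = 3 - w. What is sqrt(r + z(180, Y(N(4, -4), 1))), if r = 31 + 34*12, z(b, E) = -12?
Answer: sqrt(427) ≈ 20.664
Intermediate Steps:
Y(j, Q) = sqrt(Q**2 + j**2)
r = 439 (r = 31 + 408 = 439)
sqrt(r + z(180, Y(N(4, -4), 1))) = sqrt(439 - 12) = sqrt(427)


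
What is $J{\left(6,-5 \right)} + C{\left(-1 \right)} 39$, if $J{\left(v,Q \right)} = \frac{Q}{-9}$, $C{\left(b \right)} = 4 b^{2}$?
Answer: $\frac{1409}{9} \approx 156.56$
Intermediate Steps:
$J{\left(v,Q \right)} = - \frac{Q}{9}$ ($J{\left(v,Q \right)} = Q \left(- \frac{1}{9}\right) = - \frac{Q}{9}$)
$J{\left(6,-5 \right)} + C{\left(-1 \right)} 39 = \left(- \frac{1}{9}\right) \left(-5\right) + 4 \left(-1\right)^{2} \cdot 39 = \frac{5}{9} + 4 \cdot 1 \cdot 39 = \frac{5}{9} + 4 \cdot 39 = \frac{5}{9} + 156 = \frac{1409}{9}$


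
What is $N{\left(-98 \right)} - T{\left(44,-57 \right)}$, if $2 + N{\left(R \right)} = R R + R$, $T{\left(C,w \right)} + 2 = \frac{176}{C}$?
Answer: $9502$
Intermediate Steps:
$T{\left(C,w \right)} = -2 + \frac{176}{C}$
$N{\left(R \right)} = -2 + R + R^{2}$ ($N{\left(R \right)} = -2 + \left(R R + R\right) = -2 + \left(R^{2} + R\right) = -2 + \left(R + R^{2}\right) = -2 + R + R^{2}$)
$N{\left(-98 \right)} - T{\left(44,-57 \right)} = \left(-2 - 98 + \left(-98\right)^{2}\right) - \left(-2 + \frac{176}{44}\right) = \left(-2 - 98 + 9604\right) - \left(-2 + 176 \cdot \frac{1}{44}\right) = 9504 - \left(-2 + 4\right) = 9504 - 2 = 9502$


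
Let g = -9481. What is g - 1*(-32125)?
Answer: 22644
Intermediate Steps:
g - 1*(-32125) = -9481 - 1*(-32125) = -9481 + 32125 = 22644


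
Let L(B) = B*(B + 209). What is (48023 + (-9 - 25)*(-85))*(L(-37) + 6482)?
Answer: 6007734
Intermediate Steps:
L(B) = B*(209 + B)
(48023 + (-9 - 25)*(-85))*(L(-37) + 6482) = (48023 + (-9 - 25)*(-85))*(-37*(209 - 37) + 6482) = (48023 - 34*(-85))*(-37*172 + 6482) = (48023 + 2890)*(-6364 + 6482) = 50913*118 = 6007734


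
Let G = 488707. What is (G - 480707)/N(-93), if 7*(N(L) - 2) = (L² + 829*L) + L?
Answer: -56000/68527 ≈ -0.81720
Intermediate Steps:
N(L) = 2 + L²/7 + 830*L/7 (N(L) = 2 + ((L² + 829*L) + L)/7 = 2 + (L² + 830*L)/7 = 2 + (L²/7 + 830*L/7) = 2 + L²/7 + 830*L/7)
(G - 480707)/N(-93) = (488707 - 480707)/(2 + (⅐)*(-93)² + (830/7)*(-93)) = 8000/(2 + (⅐)*8649 - 77190/7) = 8000/(2 + 8649/7 - 77190/7) = 8000/(-68527/7) = 8000*(-7/68527) = -56000/68527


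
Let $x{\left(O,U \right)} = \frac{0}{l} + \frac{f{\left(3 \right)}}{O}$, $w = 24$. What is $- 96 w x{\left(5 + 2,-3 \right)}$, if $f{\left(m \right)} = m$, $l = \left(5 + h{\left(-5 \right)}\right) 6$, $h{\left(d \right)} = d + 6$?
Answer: $- \frac{6912}{7} \approx -987.43$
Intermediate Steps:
$h{\left(d \right)} = 6 + d$
$l = 36$ ($l = \left(5 + \left(6 - 5\right)\right) 6 = \left(5 + 1\right) 6 = 6 \cdot 6 = 36$)
$x{\left(O,U \right)} = \frac{3}{O}$ ($x{\left(O,U \right)} = \frac{0}{36} + \frac{3}{O} = 0 \cdot \frac{1}{36} + \frac{3}{O} = 0 + \frac{3}{O} = \frac{3}{O}$)
$- 96 w x{\left(5 + 2,-3 \right)} = \left(-96\right) 24 \frac{3}{5 + 2} = - 2304 \cdot \frac{3}{7} = - 2304 \cdot 3 \cdot \frac{1}{7} = \left(-2304\right) \frac{3}{7} = - \frac{6912}{7}$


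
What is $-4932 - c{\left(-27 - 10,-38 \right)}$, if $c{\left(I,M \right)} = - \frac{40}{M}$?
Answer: $- \frac{93728}{19} \approx -4933.1$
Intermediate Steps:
$-4932 - c{\left(-27 - 10,-38 \right)} = -4932 - - \frac{40}{-38} = -4932 - \left(-40\right) \left(- \frac{1}{38}\right) = -4932 - \frac{20}{19} = - \frac{93728}{19}$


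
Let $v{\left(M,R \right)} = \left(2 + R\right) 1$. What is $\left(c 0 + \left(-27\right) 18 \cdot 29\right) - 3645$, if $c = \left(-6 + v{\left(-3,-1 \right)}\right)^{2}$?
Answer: $-17739$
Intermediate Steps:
$v{\left(M,R \right)} = 2 + R$
$c = 25$ ($c = \left(-6 + \left(2 - 1\right)\right)^{2} = \left(-6 + 1\right)^{2} = \left(-5\right)^{2} = 25$)
$\left(c 0 + \left(-27\right) 18 \cdot 29\right) - 3645 = \left(25 \cdot 0 + \left(-27\right) 18 \cdot 29\right) - 3645 = \left(0 - 14094\right) + \left(-10732 + 7087\right) = \left(0 - 14094\right) - 3645 = -14094 - 3645 = -17739$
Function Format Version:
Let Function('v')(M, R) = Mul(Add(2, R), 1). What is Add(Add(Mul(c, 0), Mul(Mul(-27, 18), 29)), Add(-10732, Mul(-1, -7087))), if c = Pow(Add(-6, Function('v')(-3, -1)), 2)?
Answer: -17739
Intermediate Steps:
Function('v')(M, R) = Add(2, R)
c = 25 (c = Pow(Add(-6, Add(2, -1)), 2) = Pow(Add(-6, 1), 2) = Pow(-5, 2) = 25)
Add(Add(Mul(c, 0), Mul(Mul(-27, 18), 29)), Add(-10732, Mul(-1, -7087))) = Add(Add(Mul(25, 0), Mul(Mul(-27, 18), 29)), Add(-10732, Mul(-1, -7087))) = Add(Add(0, Mul(-486, 29)), Add(-10732, 7087)) = Add(Add(0, -14094), -3645) = Add(-14094, -3645) = -17739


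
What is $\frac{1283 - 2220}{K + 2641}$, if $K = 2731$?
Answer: $- \frac{937}{5372} \approx -0.17442$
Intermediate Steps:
$\frac{1283 - 2220}{K + 2641} = \frac{1283 - 2220}{2731 + 2641} = - \frac{937}{5372}$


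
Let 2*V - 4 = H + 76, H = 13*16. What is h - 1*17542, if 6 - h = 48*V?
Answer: -24448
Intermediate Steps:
H = 208
V = 144 (V = 2 + (208 + 76)/2 = 2 + (½)*284 = 2 + 142 = 144)
h = -6906 (h = 6 - 48*144 = 6 - 1*6912 = 6 - 6912 = -6906)
h - 1*17542 = -6906 - 1*17542 = -6906 - 17542 = -24448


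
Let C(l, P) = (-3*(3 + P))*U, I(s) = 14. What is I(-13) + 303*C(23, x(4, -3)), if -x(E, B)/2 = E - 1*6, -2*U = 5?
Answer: 31843/2 ≈ 15922.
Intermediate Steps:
U = -5/2 (U = -½*5 = -5/2 ≈ -2.5000)
x(E, B) = 12 - 2*E (x(E, B) = -2*(E - 1*6) = -2*(E - 6) = -2*(-6 + E) = 12 - 2*E)
C(l, P) = 45/2 + 15*P/2 (C(l, P) = -3*(3 + P)*(-5/2) = (-9 - 3*P)*(-5/2) = 45/2 + 15*P/2)
I(-13) + 303*C(23, x(4, -3)) = 14 + 303*(45/2 + 15*(12 - 2*4)/2) = 14 + 303*(45/2 + 15*(12 - 8)/2) = 14 + 303*(45/2 + (15/2)*4) = 14 + 303*(45/2 + 30) = 14 + 303*(105/2) = 14 + 31815/2 = 31843/2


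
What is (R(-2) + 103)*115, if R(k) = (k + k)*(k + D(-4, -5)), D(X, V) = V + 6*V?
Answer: 28865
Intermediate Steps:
D(X, V) = 7*V
R(k) = 2*k*(-35 + k) (R(k) = (k + k)*(k + 7*(-5)) = (2*k)*(k - 35) = (2*k)*(-35 + k) = 2*k*(-35 + k))
(R(-2) + 103)*115 = (2*(-2)*(-35 - 2) + 103)*115 = (2*(-2)*(-37) + 103)*115 = (148 + 103)*115 = 251*115 = 28865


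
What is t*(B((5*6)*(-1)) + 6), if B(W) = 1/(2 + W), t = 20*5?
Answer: 4175/7 ≈ 596.43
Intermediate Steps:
t = 100
t*(B((5*6)*(-1)) + 6) = 100*(1/(2 + (5*6)*(-1)) + 6) = 100*(1/(2 + 30*(-1)) + 6) = 100*(1/(2 - 30) + 6) = 100*(1/(-28) + 6) = 100*(-1/28 + 6) = 100*(167/28) = 4175/7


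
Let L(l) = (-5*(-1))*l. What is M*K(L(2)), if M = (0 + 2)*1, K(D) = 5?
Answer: 10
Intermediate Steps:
L(l) = 5*l
M = 2 (M = 2*1 = 2)
M*K(L(2)) = 2*5 = 10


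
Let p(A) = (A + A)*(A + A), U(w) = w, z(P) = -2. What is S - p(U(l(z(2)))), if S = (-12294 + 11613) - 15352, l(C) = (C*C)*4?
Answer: -17057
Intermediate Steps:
l(C) = 4*C**2 (l(C) = C**2*4 = 4*C**2)
p(A) = 4*A**2 (p(A) = (2*A)*(2*A) = 4*A**2)
S = -16033 (S = -681 - 15352 = -16033)
S - p(U(l(z(2)))) = -16033 - 4*(4*(-2)**2)**2 = -16033 - 4*(4*4)**2 = -16033 - 4*16**2 = -16033 - 4*256 = -16033 - 1*1024 = -16033 - 1024 = -17057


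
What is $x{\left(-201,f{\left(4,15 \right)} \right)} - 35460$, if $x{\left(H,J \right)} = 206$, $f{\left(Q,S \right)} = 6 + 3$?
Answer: $-35254$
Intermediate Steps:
$f{\left(Q,S \right)} = 9$
$x{\left(-201,f{\left(4,15 \right)} \right)} - 35460 = 206 - 35460 = -35254$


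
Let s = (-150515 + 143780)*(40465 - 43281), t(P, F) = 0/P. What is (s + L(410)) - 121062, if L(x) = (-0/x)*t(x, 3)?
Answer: 18844698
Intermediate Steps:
t(P, F) = 0
s = 18965760 (s = -6735*(-2816) = 18965760)
L(x) = 0 (L(x) = -0/x*0 = -7*0*0 = 0*0 = 0)
(s + L(410)) - 121062 = (18965760 + 0) - 121062 = 18965760 - 121062 = 18844698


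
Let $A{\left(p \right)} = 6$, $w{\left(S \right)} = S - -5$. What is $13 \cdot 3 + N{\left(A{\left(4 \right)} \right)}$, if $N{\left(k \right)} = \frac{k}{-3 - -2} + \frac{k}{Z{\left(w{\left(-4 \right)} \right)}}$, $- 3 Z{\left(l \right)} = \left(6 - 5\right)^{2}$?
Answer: $15$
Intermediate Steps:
$w{\left(S \right)} = 5 + S$ ($w{\left(S \right)} = S + 5 = 5 + S$)
$Z{\left(l \right)} = - \frac{1}{3}$ ($Z{\left(l \right)} = - \frac{\left(6 - 5\right)^{2}}{3} = - \frac{1^{2}}{3} = \left(- \frac{1}{3}\right) 1 = - \frac{1}{3}$)
$N{\left(k \right)} = - 4 k$ ($N{\left(k \right)} = \frac{k}{-3 - -2} + \frac{k}{- \frac{1}{3}} = \frac{k}{-3 + 2} + k \left(-3\right) = \frac{k}{-1} - 3 k = k \left(-1\right) - 3 k = - k - 3 k = - 4 k$)
$13 \cdot 3 + N{\left(A{\left(4 \right)} \right)} = 13 \cdot 3 - 24 = 39 - 24 = 15$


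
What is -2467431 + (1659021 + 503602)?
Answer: -304808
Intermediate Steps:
-2467431 + (1659021 + 503602) = -2467431 + 2162623 = -304808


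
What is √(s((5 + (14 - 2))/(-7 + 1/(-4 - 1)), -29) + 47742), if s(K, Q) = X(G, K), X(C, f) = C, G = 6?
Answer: 2*√11937 ≈ 218.51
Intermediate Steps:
s(K, Q) = 6
√(s((5 + (14 - 2))/(-7 + 1/(-4 - 1)), -29) + 47742) = √(6 + 47742) = √47748 = 2*√11937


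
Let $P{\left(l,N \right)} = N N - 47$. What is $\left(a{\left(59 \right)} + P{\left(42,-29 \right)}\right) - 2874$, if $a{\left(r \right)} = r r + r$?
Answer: $1460$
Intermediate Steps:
$a{\left(r \right)} = r + r^{2}$ ($a{\left(r \right)} = r^{2} + r = r + r^{2}$)
$P{\left(l,N \right)} = -47 + N^{2}$ ($P{\left(l,N \right)} = N^{2} - 47 = -47 + N^{2}$)
$\left(a{\left(59 \right)} + P{\left(42,-29 \right)}\right) - 2874 = \left(59 \left(1 + 59\right) - \left(47 - \left(-29\right)^{2}\right)\right) - 2874 = \left(59 \cdot 60 + \left(-47 + 841\right)\right) - 2874 = \left(3540 + 794\right) - 2874 = 4334 - 2874 = 1460$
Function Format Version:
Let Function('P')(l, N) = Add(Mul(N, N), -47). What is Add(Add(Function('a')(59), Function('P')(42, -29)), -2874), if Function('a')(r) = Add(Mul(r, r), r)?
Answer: 1460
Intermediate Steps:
Function('a')(r) = Add(r, Pow(r, 2)) (Function('a')(r) = Add(Pow(r, 2), r) = Add(r, Pow(r, 2)))
Function('P')(l, N) = Add(-47, Pow(N, 2)) (Function('P')(l, N) = Add(Pow(N, 2), -47) = Add(-47, Pow(N, 2)))
Add(Add(Function('a')(59), Function('P')(42, -29)), -2874) = Add(Add(Mul(59, Add(1, 59)), Add(-47, Pow(-29, 2))), -2874) = Add(Add(Mul(59, 60), Add(-47, 841)), -2874) = Add(Add(3540, 794), -2874) = Add(4334, -2874) = 1460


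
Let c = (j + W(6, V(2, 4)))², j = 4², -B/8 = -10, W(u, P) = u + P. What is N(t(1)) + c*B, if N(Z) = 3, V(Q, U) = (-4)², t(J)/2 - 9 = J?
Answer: 115523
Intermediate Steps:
t(J) = 18 + 2*J
V(Q, U) = 16
W(u, P) = P + u
B = 80 (B = -8*(-10) = 80)
j = 16
c = 1444 (c = (16 + (16 + 6))² = (16 + 22)² = 38² = 1444)
N(t(1)) + c*B = 3 + 1444*80 = 3 + 115520 = 115523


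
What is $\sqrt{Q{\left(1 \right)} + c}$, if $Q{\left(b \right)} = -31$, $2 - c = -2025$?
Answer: $2 \sqrt{499} \approx 44.677$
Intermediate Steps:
$c = 2027$ ($c = 2 - -2025 = 2 + 2025 = 2027$)
$\sqrt{Q{\left(1 \right)} + c} = \sqrt{-31 + 2027} = \sqrt{1996} = 2 \sqrt{499}$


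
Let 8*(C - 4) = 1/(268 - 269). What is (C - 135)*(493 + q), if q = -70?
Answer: -443727/8 ≈ -55466.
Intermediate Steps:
C = 31/8 (C = 4 + 1/(8*(268 - 269)) = 4 + (1/8)/(-1) = 4 + (1/8)*(-1) = 4 - 1/8 = 31/8 ≈ 3.8750)
(C - 135)*(493 + q) = (31/8 - 135)*(493 - 70) = -1049/8*423 = -443727/8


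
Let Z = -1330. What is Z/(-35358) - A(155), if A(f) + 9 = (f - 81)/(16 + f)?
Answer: 8671150/1007703 ≈ 8.6049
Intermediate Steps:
A(f) = -9 + (-81 + f)/(16 + f) (A(f) = -9 + (f - 81)/(16 + f) = -9 + (-81 + f)/(16 + f))
Z/(-35358) - A(155) = -1330/(-35358) - (-225 - 8*155)/(16 + 155) = -1330*(-1/35358) - (-225 - 1240)/171 = 665/17679 - (-1465)/171 = 665/17679 - 1*(-1465/171) = 665/17679 + 1465/171 = 8671150/1007703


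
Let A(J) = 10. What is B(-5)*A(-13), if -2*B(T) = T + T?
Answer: 50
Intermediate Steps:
B(T) = -T (B(T) = -(T + T)/2 = -T)
B(-5)*A(-13) = -1*(-5)*10 = 5*10 = 50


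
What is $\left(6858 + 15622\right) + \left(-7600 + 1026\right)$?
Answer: $15906$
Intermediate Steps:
$\left(6858 + 15622\right) + \left(-7600 + 1026\right) = 22480 - 6574 = 15906$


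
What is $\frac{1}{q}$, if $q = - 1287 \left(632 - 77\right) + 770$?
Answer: $- \frac{1}{713515} \approx -1.4015 \cdot 10^{-6}$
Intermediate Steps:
$q = -713515$ ($q = - 1287 \left(632 - 77\right) + 770 = \left(-1287\right) 555 + 770 = -714285 + 770 = -713515$)
$\frac{1}{q} = \frac{1}{-713515} = - \frac{1}{713515}$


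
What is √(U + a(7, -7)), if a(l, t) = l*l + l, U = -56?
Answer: 0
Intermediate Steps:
a(l, t) = l + l² (a(l, t) = l² + l = l + l²)
√(U + a(7, -7)) = √(-56 + 7*(1 + 7)) = √(-56 + 7*8) = √(-56 + 56) = √0 = 0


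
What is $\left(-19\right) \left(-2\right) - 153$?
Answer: $-115$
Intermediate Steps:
$\left(-19\right) \left(-2\right) - 153 = 38 - 153 = -115$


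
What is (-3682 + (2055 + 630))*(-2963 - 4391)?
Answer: 7331938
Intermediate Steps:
(-3682 + (2055 + 630))*(-2963 - 4391) = (-3682 + 2685)*(-7354) = -997*(-7354) = 7331938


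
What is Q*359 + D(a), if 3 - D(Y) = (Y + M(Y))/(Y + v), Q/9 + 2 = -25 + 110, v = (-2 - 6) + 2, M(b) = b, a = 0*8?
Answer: 268176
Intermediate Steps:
a = 0
v = -6 (v = -8 + 2 = -6)
Q = 747 (Q = -18 + 9*(-25 + 110) = -18 + 9*85 = -18 + 765 = 747)
D(Y) = 3 - 2*Y/(-6 + Y) (D(Y) = 3 - (Y + Y)/(Y - 6) = 3 - 2*Y/(-6 + Y))
Q*359 + D(a) = 747*359 + (-18 + 0)/(-6 + 0) = 268173 - 18/(-6) = 268173 - 1/6*(-18) = 268173 + 3 = 268176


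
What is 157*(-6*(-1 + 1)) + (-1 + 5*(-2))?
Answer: -11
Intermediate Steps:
157*(-6*(-1 + 1)) + (-1 + 5*(-2)) = 157*(-6*0) + (-1 - 10) = 157*0 - 11 = 0 - 11 = -11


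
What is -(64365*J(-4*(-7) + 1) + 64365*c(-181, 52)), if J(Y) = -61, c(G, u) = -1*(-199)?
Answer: -8882370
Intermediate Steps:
c(G, u) = 199
-(64365*J(-4*(-7) + 1) + 64365*c(-181, 52)) = -64365/(1/(-61 + 199)) = -64365/(1/138) = -64365/1/138 = -64365*138 = -8882370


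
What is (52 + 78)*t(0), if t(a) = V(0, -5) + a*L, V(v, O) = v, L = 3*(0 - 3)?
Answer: 0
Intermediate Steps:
L = -9 (L = 3*(-3) = -9)
t(a) = -9*a (t(a) = 0 + a*(-9) = 0 - 9*a = -9*a)
(52 + 78)*t(0) = (52 + 78)*(-9*0) = 130*0 = 0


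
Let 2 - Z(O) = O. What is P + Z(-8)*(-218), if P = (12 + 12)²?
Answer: -1604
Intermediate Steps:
P = 576 (P = 24² = 576)
Z(O) = 2 - O
P + Z(-8)*(-218) = 576 + (2 - 1*(-8))*(-218) = 576 + (2 + 8)*(-218) = 576 + 10*(-218) = 576 - 2180 = -1604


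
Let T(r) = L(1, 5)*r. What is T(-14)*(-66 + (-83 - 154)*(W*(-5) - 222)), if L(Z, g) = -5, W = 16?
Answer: 5005560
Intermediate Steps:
T(r) = -5*r
T(-14)*(-66 + (-83 - 154)*(W*(-5) - 222)) = (-5*(-14))*(-66 + (-83 - 154)*(16*(-5) - 222)) = 70*(-66 - 237*(-80 - 222)) = 70*(-66 - 237*(-302)) = 70*(-66 + 71574) = 70*71508 = 5005560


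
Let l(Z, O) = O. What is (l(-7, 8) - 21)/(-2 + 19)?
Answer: -13/17 ≈ -0.76471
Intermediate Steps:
(l(-7, 8) - 21)/(-2 + 19) = (8 - 21)/(-2 + 19) = -13/17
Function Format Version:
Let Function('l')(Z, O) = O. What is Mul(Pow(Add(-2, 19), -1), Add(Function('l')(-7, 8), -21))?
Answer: Rational(-13, 17) ≈ -0.76471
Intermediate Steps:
Mul(Pow(Add(-2, 19), -1), Add(Function('l')(-7, 8), -21)) = Mul(Pow(Add(-2, 19), -1), Add(8, -21)) = Mul(Pow(17, -1), -13) = Mul(Rational(1, 17), -13) = Rational(-13, 17)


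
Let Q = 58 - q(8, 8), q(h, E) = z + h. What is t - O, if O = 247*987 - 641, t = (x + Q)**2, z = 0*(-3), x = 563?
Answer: 132621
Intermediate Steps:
z = 0
q(h, E) = h (q(h, E) = 0 + h = h)
Q = 50 (Q = 58 - 1*8 = 58 - 8 = 50)
t = 375769 (t = (563 + 50)**2 = 613**2 = 375769)
O = 243148 (O = 243789 - 641 = 243148)
t - O = 375769 - 1*243148 = 375769 - 243148 = 132621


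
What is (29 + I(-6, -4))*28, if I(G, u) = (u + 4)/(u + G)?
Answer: 812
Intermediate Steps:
I(G, u) = (4 + u)/(G + u)
(29 + I(-6, -4))*28 = (29 + (4 - 4)/(-6 - 4))*28 = (29 + 0/(-10))*28 = (29 - 1/10*0)*28 = (29 + 0)*28 = 29*28 = 812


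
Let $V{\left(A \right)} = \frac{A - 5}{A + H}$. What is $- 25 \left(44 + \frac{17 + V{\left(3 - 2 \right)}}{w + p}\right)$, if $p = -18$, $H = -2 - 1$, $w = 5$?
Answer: $- \frac{13825}{13} \approx -1063.5$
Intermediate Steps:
$H = -3$ ($H = -2 - 1 = -3$)
$V{\left(A \right)} = \frac{-5 + A}{-3 + A}$ ($V{\left(A \right)} = \frac{A - 5}{A - 3} = \frac{-5 + A}{-3 + A}$)
$- 25 \left(44 + \frac{17 + V{\left(3 - 2 \right)}}{w + p}\right) = - 25 \left(44 + \frac{17 + \frac{-5 + \left(3 - 2\right)}{-3 + \left(3 - 2\right)}}{5 - 18}\right) = - 25 \left(44 + \frac{17 + \frac{-5 + \left(3 - 2\right)}{-3 + \left(3 - 2\right)}}{-13}\right) = - 25 \left(44 + \left(17 + \frac{-5 + 1}{-3 + 1}\right) \left(- \frac{1}{13}\right)\right) = - 25 \left(44 + \left(17 + \frac{1}{-2} \left(-4\right)\right) \left(- \frac{1}{13}\right)\right) = - 25 \left(44 + \left(17 - -2\right) \left(- \frac{1}{13}\right)\right) = - 25 \left(44 + \left(17 + 2\right) \left(- \frac{1}{13}\right)\right) = - 25 \left(44 + 19 \left(- \frac{1}{13}\right)\right) = - 25 \left(44 - \frac{19}{13}\right) = \left(-25\right) \frac{553}{13} = - \frac{13825}{13}$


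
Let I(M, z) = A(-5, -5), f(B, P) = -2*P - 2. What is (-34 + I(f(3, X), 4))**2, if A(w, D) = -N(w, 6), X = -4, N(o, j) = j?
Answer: 1600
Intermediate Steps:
f(B, P) = -2 - 2*P
A(w, D) = -6 (A(w, D) = -1*6 = -6)
I(M, z) = -6
(-34 + I(f(3, X), 4))**2 = (-34 - 6)**2 = (-40)**2 = 1600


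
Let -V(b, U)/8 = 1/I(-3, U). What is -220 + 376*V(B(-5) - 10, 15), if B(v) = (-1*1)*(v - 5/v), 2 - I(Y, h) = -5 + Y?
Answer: -2604/5 ≈ -520.80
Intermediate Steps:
I(Y, h) = 7 - Y (I(Y, h) = 2 - (-5 + Y) = 2 + (5 - Y) = 7 - Y)
B(v) = -v + 5/v (B(v) = -(v - 5/v) = -v + 5/v)
V(b, U) = -⅘ (V(b, U) = -8/(7 - 1*(-3)) = -8/(7 + 3) = -8/10 = -8*⅒ = -⅘)
-220 + 376*V(B(-5) - 10, 15) = -220 + 376*(-⅘) = -220 - 1504/5 = -2604/5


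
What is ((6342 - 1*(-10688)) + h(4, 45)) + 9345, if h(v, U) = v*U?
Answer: 26555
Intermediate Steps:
h(v, U) = U*v
((6342 - 1*(-10688)) + h(4, 45)) + 9345 = ((6342 - 1*(-10688)) + 45*4) + 9345 = ((6342 + 10688) + 180) + 9345 = (17030 + 180) + 9345 = 17210 + 9345 = 26555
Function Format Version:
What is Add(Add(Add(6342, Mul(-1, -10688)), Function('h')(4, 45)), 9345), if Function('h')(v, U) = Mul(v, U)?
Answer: 26555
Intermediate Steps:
Function('h')(v, U) = Mul(U, v)
Add(Add(Add(6342, Mul(-1, -10688)), Function('h')(4, 45)), 9345) = Add(Add(Add(6342, Mul(-1, -10688)), Mul(45, 4)), 9345) = Add(Add(Add(6342, 10688), 180), 9345) = Add(Add(17030, 180), 9345) = Add(17210, 9345) = 26555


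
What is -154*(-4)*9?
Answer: 5544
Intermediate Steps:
-154*(-4)*9 = -22*(-28)*9 = 616*9 = 5544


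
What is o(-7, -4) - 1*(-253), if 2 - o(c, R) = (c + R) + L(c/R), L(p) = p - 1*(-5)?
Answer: 1037/4 ≈ 259.25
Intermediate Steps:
L(p) = 5 + p (L(p) = p + 5 = 5 + p)
o(c, R) = -3 - R - c - c/R (o(c, R) = 2 - ((c + R) + (5 + c/R)) = 2 - ((R + c) + (5 + c/R)) = 2 - (5 + R + c + c/R) = 2 + (-5 - R - c - c/R) = -3 - R - c - c/R)
o(-7, -4) - 1*(-253) = (-3 - 1*(-4) - 1*(-7) - 1*(-7)/(-4)) - 1*(-253) = (-3 + 4 + 7 - 1*(-7)*(-¼)) + 253 = (-3 + 4 + 7 - 7/4) + 253 = 25/4 + 253 = 1037/4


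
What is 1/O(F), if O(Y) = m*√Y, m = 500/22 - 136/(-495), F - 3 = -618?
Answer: -33*I*√615/466826 ≈ -0.0017531*I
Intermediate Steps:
F = -615 (F = 3 - 618 = -615)
m = 11386/495 (m = 500*(1/22) - 136*(-1/495) = 250/11 + 136/495 = 11386/495 ≈ 23.002)
O(Y) = 11386*√Y/495
1/O(F) = 1/(11386*√(-615)/495) = 1/(11386*(I*√615)/495) = 1/(11386*I*√615/495) = -33*I*√615/466826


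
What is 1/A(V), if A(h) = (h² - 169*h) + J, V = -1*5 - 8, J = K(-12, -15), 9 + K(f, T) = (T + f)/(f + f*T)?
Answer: 56/131983 ≈ 0.00042430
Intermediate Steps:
K(f, T) = -9 + (T + f)/(f + T*f) (K(f, T) = -9 + (T + f)/(f + f*T) = -9 + (T + f)/(f + T*f))
J = -513/56 (J = (-15 - 8*(-12) - 9*(-15)*(-12))/((-12)*(1 - 15)) = -1/12*(-15 + 96 - 1620)/(-14) = -1/12*(-1/14)*(-1539) = -513/56 ≈ -9.1607)
V = -13 (V = -5 - 8 = -13)
A(h) = -513/56 + h² - 169*h (A(h) = (h² - 169*h) - 513/56 = -513/56 + h² - 169*h)
1/A(V) = 1/(-513/56 + (-13)² - 169*(-13)) = 1/(-513/56 + 169 + 2197) = 1/(131983/56) = 56/131983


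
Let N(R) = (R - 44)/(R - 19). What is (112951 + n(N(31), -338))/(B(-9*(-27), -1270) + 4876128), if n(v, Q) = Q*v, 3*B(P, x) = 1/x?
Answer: 431738405/18578047679 ≈ 0.023239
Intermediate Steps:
N(R) = (-44 + R)/(-19 + R)
B(P, x) = 1/(3*x)
(112951 + n(N(31), -338))/(B(-9*(-27), -1270) + 4876128) = (112951 - 338*(-44 + 31)/(-19 + 31))/((⅓)/(-1270) + 4876128) = (112951 - 338*(-13)/12)/((⅓)*(-1/1270) + 4876128) = (112951 - 169*(-13)/6)/(-1/3810 + 4876128) = (112951 - 338*(-13/12))/(18578047679/3810) = (112951 + 2197/6)*(3810/18578047679) = (679903/6)*(3810/18578047679) = 431738405/18578047679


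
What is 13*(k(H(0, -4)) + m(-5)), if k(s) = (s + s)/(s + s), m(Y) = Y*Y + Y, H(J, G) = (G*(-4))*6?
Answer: 273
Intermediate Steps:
H(J, G) = -24*G (H(J, G) = -4*G*6 = -24*G)
m(Y) = Y + Y² (m(Y) = Y² + Y = Y + Y²)
k(s) = 1 (k(s) = (2*s)/((2*s)) = (2*s)*(1/(2*s)) = 1)
13*(k(H(0, -4)) + m(-5)) = 13*(1 - 5*(1 - 5)) = 13*(1 - 5*(-4)) = 13*(1 + 20) = 13*21 = 273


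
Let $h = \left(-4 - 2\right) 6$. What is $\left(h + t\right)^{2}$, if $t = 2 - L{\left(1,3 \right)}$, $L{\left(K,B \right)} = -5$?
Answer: $841$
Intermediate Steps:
$h = -36$ ($h = \left(-6\right) 6 = -36$)
$t = 7$ ($t = 2 - -5 = 2 + 5 = 7$)
$\left(h + t\right)^{2} = \left(-36 + 7\right)^{2} = \left(-29\right)^{2} = 841$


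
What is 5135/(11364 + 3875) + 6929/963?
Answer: 110536036/14675157 ≈ 7.5322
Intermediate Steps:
5135/(11364 + 3875) + 6929/963 = 5135/15239 + 6929*(1/963) = 5135*(1/15239) + 6929/963 = 5135/15239 + 6929/963 = 110536036/14675157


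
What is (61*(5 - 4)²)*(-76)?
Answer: -4636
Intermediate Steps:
(61*(5 - 4)²)*(-76) = (61*1²)*(-76) = (61*1)*(-76) = 61*(-76) = -4636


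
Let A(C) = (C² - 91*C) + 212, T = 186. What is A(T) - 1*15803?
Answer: 2079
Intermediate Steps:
A(C) = 212 + C² - 91*C
A(T) - 1*15803 = (212 + 186² - 91*186) - 1*15803 = (212 + 34596 - 16926) - 15803 = 17882 - 15803 = 2079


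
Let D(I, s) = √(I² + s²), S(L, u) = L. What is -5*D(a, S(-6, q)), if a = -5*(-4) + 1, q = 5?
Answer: -15*√53 ≈ -109.20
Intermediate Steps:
a = 21 (a = 20 + 1 = 21)
-5*D(a, S(-6, q)) = -5*√(21² + (-6)²) = -5*√(441 + 36) = -15*√53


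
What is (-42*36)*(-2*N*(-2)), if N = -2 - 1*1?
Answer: 18144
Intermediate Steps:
N = -3 (N = -2 - 1 = -3)
(-42*36)*(-2*N*(-2)) = (-42*36)*(-2*(-3)*(-2)) = -9072*(-2) = -1512*(-12) = 18144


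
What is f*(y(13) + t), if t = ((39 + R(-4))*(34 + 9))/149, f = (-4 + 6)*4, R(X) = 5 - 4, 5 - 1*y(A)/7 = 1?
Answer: 47136/149 ≈ 316.35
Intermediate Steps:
y(A) = 28 (y(A) = 35 - 7*1 = 35 - 7 = 28)
R(X) = 1
f = 8 (f = 2*4 = 8)
t = 1720/149 (t = ((39 + 1)*(34 + 9))/149 = (40*43)*(1/149) = 1720*(1/149) = 1720/149 ≈ 11.544)
f*(y(13) + t) = 8*(28 + 1720/149) = 8*(5892/149) = 47136/149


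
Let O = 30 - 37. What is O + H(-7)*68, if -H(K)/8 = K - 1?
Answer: 4345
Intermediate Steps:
H(K) = 8 - 8*K (H(K) = -8*(K - 1) = -8*(-1 + K) = 8 - 8*K)
O = -7
O + H(-7)*68 = -7 + (8 - 8*(-7))*68 = -7 + (8 + 56)*68 = -7 + 64*68 = -7 + 4352 = 4345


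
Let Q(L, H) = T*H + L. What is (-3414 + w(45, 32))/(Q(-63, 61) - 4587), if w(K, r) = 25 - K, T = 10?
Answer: 17/20 ≈ 0.85000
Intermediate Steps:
Q(L, H) = L + 10*H (Q(L, H) = 10*H + L = L + 10*H)
(-3414 + w(45, 32))/(Q(-63, 61) - 4587) = (-3414 + (25 - 1*45))/((-63 + 10*61) - 4587) = (-3414 + (25 - 45))/((-63 + 610) - 4587) = (-3414 - 20)/(547 - 4587) = -3434/(-4040) = -3434*(-1/4040) = 17/20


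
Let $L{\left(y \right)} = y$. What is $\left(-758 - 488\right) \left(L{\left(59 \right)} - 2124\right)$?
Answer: $2572990$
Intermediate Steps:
$\left(-758 - 488\right) \left(L{\left(59 \right)} - 2124\right) = \left(-758 - 488\right) \left(59 - 2124\right) = \left(-758 - 488\right) \left(-2065\right) = \left(-1246\right) \left(-2065\right) = 2572990$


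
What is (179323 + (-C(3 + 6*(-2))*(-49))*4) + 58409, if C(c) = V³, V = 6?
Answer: 280068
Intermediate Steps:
C(c) = 216 (C(c) = 6³ = 216)
(179323 + (-C(3 + 6*(-2))*(-49))*4) + 58409 = (179323 + (-1*216*(-49))*4) + 58409 = (179323 - 216*(-49)*4) + 58409 = (179323 + 10584*4) + 58409 = (179323 + 42336) + 58409 = 221659 + 58409 = 280068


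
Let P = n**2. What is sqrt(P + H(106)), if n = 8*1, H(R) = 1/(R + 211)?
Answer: sqrt(6431613)/317 ≈ 8.0002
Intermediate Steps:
H(R) = 1/(211 + R)
n = 8
P = 64 (P = 8**2 = 64)
sqrt(P + H(106)) = sqrt(64 + 1/(211 + 106)) = sqrt(64 + 1/317) = sqrt(20289/317) = sqrt(6431613)/317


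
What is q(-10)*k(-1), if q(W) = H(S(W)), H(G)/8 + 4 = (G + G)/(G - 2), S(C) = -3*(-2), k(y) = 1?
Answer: -8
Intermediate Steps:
S(C) = 6
H(G) = -32 + 16*G/(-2 + G) (H(G) = -32 + 8*((G + G)/(G - 2)) = -32 + 8*((2*G)/(-2 + G)) = -32 + 8*(2*G/(-2 + G)) = -32 + 16*G/(-2 + G))
q(W) = -8 (q(W) = 16*(4 - 1*6)/(-2 + 6) = 16*(4 - 6)/4 = 16*(¼)*(-2) = -8)
q(-10)*k(-1) = -8*1 = -8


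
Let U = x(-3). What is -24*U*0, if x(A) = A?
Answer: 0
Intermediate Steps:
U = -3
-24*U*0 = -24*(-3)*0 = 72*0 = 0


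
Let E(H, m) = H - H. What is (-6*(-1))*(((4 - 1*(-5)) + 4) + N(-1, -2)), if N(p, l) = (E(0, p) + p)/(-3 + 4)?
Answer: 72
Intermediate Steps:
E(H, m) = 0
N(p, l) = p (N(p, l) = (0 + p)/(-3 + 4) = p/1 = p*1 = p)
(-6*(-1))*(((4 - 1*(-5)) + 4) + N(-1, -2)) = (-6*(-1))*(((4 - 1*(-5)) + 4) - 1) = 6*(((4 + 5) + 4) - 1) = 6*((9 + 4) - 1) = 6*(13 - 1) = 6*12 = 72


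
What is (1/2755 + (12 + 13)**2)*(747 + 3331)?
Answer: 7021810328/2755 ≈ 2.5488e+6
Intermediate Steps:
(1/2755 + (12 + 13)**2)*(747 + 3331) = (1/2755 + 25**2)*4078 = (1/2755 + 625)*4078 = (1721876/2755)*4078 = 7021810328/2755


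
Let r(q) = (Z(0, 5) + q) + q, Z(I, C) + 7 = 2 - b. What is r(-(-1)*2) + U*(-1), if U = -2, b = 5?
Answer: -4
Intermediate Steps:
Z(I, C) = -10 (Z(I, C) = -7 + (2 - 1*5) = -7 + (2 - 5) = -7 - 3 = -10)
r(q) = -10 + 2*q (r(q) = (-10 + q) + q = -10 + 2*q)
r(-(-1)*2) + U*(-1) = (-10 + 2*(-(-1)*2)) - 2*(-1) = (-10 + 2*(-1*(-2))) + 2 = (-10 + 2*2) + 2 = (-10 + 4) + 2 = -6 + 2 = -4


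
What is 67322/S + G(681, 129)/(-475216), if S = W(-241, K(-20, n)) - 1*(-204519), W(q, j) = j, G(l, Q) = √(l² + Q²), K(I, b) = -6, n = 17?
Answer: 67322/204513 - 3*√53378/475216 ≈ 0.32772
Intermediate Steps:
G(l, Q) = √(Q² + l²)
S = 204513 (S = -6 - 1*(-204519) = -6 + 204519 = 204513)
67322/S + G(681, 129)/(-475216) = 67322/204513 + √(129² + 681²)/(-475216) = 67322*(1/204513) + √(16641 + 463761)*(-1/475216) = 67322/204513 + √480402*(-1/475216) = 67322/204513 + (3*√53378)*(-1/475216) = 67322/204513 - 3*√53378/475216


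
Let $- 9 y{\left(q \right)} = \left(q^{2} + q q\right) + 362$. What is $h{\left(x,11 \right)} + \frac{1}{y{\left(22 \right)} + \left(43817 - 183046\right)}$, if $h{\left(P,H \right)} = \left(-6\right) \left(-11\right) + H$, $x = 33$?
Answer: $\frac{96588098}{1254391} \approx 77.0$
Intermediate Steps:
$y{\left(q \right)} = - \frac{362}{9} - \frac{2 q^{2}}{9}$ ($y{\left(q \right)} = - \frac{\left(q^{2} + q q\right) + 362}{9} = - \frac{\left(q^{2} + q^{2}\right) + 362}{9} = - \frac{2 q^{2} + 362}{9} = - \frac{362 + 2 q^{2}}{9} = - \frac{362}{9} - \frac{2 q^{2}}{9}$)
$h{\left(P,H \right)} = 66 + H$
$h{\left(x,11 \right)} + \frac{1}{y{\left(22 \right)} + \left(43817 - 183046\right)} = \left(66 + 11\right) + \frac{1}{\left(- \frac{362}{9} - \frac{2 \cdot 22^{2}}{9}\right) + \left(43817 - 183046\right)} = 77 + \frac{1}{\left(- \frac{362}{9} - \frac{968}{9}\right) + \left(43817 - 183046\right)} = 77 + \frac{1}{\left(- \frac{362}{9} - \frac{968}{9}\right) - 139229} = 77 + \frac{1}{- \frac{1330}{9} - 139229} = 77 + \frac{1}{- \frac{1254391}{9}} = 77 - \frac{9}{1254391} = \frac{96588098}{1254391}$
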